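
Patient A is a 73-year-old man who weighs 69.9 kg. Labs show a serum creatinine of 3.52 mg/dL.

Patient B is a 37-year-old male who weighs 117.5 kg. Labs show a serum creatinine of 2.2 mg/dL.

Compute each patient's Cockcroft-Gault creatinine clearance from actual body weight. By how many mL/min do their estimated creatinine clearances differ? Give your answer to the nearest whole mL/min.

Patient A: CrCl = (140 − 73) × 69.9 / (72 × 3.52) = 4683.3 / 253.44 ≈ 18.5 mL/min
Patient B: CrCl = (140 − 37) × 117.5 / (72 × 2.2) = 12102.5 / 158.40 ≈ 76.4 mL/min
|18.5 − 76.4| = 57.9 mL/min

58 mL/min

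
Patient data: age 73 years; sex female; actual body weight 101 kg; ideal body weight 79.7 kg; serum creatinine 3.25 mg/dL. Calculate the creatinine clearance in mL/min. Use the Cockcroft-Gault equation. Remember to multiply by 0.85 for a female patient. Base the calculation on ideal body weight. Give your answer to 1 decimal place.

CrCl = (140 − 73) × 79.7 / (72 × 3.25) × 0.85 = 5339.9 / 234.00 × 0.85 ≈ 19.4 mL/min

19.4 mL/min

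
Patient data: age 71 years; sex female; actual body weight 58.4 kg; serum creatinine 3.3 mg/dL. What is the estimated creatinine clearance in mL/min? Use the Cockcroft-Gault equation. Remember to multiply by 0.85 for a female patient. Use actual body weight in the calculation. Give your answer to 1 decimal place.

CrCl = (140 − 71) × 58.4 / (72 × 3.3) × 0.85 = 4029.6 / 237.60 × 0.85 ≈ 14.4 mL/min

14.4 mL/min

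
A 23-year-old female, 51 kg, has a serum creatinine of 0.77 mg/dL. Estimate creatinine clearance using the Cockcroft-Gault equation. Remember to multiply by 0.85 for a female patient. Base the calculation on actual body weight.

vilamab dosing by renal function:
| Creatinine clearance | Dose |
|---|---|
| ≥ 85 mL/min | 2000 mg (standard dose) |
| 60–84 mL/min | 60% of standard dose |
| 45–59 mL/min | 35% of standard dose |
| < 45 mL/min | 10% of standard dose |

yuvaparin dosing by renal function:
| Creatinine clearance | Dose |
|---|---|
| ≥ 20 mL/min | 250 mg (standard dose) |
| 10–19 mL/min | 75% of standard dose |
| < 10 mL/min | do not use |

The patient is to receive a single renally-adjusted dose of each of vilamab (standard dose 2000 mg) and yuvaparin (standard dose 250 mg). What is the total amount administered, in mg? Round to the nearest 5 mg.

2250 mg

CrCl = (140 − 23) × 51 / (72 × 0.77) × 0.85 = 5967.0 / 55.44 × 0.85 ≈ 91.5 mL/min
CrCl ≈ 91 mL/min.
vilamab: ≥ 85 mL/min → 100% of 2000 mg = 2000 mg.
yuvaparin: ≥ 20 mL/min → 100% of 250 mg = 250 mg.
Total = 2000 + 250 = 2250 mg.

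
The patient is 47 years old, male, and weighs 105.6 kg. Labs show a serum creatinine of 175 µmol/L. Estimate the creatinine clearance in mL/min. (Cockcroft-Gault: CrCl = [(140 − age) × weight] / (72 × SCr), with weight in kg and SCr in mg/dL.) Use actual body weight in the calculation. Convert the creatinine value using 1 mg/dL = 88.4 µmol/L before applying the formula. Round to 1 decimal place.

SCr = 175 / 88.4 = 1.98 mg/dL
CrCl = (140 − 47) × 105.6 / (72 × 1.98) = 9820.8 / 142.56 ≈ 68.9 mL/min

68.9 mL/min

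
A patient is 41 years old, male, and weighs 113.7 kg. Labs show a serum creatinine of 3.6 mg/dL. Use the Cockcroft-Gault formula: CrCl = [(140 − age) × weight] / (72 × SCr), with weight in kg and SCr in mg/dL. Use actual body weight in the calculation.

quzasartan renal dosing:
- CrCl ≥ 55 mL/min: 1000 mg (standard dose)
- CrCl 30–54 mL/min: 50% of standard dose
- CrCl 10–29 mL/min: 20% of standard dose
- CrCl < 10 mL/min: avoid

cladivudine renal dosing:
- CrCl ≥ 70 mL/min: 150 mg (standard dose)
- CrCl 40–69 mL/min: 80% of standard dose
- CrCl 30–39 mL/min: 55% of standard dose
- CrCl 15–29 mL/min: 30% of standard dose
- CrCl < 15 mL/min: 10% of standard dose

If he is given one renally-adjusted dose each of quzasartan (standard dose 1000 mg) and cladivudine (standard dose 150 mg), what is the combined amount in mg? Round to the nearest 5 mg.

620 mg

CrCl = (140 − 41) × 113.7 / (72 × 3.6) = 11256.3 / 259.20 ≈ 43.4 mL/min
CrCl ≈ 43 mL/min.
quzasartan: 30–54 mL/min → 50% of 1000 mg = 500 mg.
cladivudine: 40–69 mL/min → 80% of 150 mg = 120 mg.
Total = 500 + 120 = 620 mg.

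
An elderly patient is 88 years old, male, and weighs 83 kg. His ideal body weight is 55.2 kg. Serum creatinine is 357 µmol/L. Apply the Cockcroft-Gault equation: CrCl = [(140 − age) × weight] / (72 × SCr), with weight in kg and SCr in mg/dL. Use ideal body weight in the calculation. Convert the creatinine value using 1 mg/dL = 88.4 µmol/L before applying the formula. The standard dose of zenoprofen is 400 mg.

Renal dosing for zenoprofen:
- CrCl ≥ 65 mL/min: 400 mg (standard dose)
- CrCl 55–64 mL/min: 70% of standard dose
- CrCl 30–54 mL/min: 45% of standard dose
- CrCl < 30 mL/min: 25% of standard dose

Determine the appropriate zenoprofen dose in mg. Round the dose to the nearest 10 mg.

SCr = 357 / 88.4 = 4.038 mg/dL
CrCl = (140 − 88) × 55.2 / (72 × 4.038) = 2870.4 / 290.74 ≈ 9.9 mL/min
CrCl ≈ 10 mL/min → bracket < 30 mL/min.
25% of 400 mg = 100 mg

100 mg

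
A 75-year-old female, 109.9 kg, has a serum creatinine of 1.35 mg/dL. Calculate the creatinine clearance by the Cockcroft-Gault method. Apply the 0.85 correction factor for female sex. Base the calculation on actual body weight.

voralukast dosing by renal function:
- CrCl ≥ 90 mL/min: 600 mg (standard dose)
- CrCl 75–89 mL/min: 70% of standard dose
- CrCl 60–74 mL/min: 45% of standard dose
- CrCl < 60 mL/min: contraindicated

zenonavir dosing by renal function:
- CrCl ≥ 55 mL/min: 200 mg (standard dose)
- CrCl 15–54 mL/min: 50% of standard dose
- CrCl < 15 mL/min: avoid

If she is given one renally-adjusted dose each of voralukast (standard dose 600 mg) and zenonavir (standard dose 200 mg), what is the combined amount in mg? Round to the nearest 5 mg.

CrCl = (140 − 75) × 109.9 / (72 × 1.35) × 0.85 = 7143.5 / 97.20 × 0.85 ≈ 62.5 mL/min
CrCl ≈ 62 mL/min.
voralukast: 60–74 mL/min → 45% of 600 mg = 270 mg.
zenonavir: ≥ 55 mL/min → 100% of 200 mg = 200 mg.
Total = 270 + 200 = 470 mg.

470 mg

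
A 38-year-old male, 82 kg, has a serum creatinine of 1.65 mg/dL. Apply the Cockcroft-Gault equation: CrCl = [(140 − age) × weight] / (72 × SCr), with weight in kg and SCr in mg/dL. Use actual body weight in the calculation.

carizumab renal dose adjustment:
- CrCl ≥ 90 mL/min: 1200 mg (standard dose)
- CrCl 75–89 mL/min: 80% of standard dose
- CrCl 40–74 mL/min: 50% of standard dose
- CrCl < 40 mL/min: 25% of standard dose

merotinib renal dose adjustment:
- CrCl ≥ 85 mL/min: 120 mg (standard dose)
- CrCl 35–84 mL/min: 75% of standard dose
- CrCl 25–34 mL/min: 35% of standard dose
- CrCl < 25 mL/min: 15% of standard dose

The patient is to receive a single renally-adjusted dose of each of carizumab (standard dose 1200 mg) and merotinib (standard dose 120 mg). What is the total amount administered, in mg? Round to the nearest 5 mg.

690 mg

CrCl = (140 − 38) × 82 / (72 × 1.65) = 8364.0 / 118.80 ≈ 70.4 mL/min
CrCl ≈ 70 mL/min.
carizumab: 40–74 mL/min → 50% of 1200 mg = 600 mg.
merotinib: 35–84 mL/min → 75% of 120 mg = 90 mg.
Total = 600 + 90 = 690 mg.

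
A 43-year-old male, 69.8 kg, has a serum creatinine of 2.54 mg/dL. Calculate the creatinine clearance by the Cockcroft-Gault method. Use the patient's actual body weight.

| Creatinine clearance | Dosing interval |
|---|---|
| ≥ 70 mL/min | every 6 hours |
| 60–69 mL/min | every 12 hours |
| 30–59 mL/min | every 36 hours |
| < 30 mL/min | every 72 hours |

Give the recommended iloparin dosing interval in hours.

CrCl = (140 − 43) × 69.8 / (72 × 2.54) = 6770.6 / 182.88 ≈ 37.0 mL/min
CrCl ≈ 37 mL/min → bracket 30–59 mL/min → every 36 hours.

every 36 hours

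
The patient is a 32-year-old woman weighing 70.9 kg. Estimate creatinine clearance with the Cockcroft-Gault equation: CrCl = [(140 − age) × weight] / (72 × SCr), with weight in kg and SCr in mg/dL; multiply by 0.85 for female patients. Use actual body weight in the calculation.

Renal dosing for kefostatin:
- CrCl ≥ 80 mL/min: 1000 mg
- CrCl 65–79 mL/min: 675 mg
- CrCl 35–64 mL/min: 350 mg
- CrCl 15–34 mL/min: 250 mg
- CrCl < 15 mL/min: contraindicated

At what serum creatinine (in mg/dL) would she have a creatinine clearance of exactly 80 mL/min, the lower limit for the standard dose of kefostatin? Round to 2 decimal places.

Standard dose requires CrCl ≥ 80 mL/min.
Set (140 − 32) × 70.9 × 0.85 / (72 × SCr) = 80
SCr = (140 − 32) × 70.9 × 0.85 / (72 × 80) = 1.130 mg/dL

1.13 mg/dL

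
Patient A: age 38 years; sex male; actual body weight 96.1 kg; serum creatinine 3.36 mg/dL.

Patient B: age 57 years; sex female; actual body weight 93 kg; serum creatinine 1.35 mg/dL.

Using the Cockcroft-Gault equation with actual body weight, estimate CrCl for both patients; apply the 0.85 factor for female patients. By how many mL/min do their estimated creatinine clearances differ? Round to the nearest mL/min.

Patient A: CrCl = (140 − 38) × 96.1 / (72 × 3.36) = 9802.2 / 241.92 ≈ 40.5 mL/min
Patient B: CrCl = (140 − 57) × 93 / (72 × 1.35) × 0.85 = 7719.0 / 97.20 × 0.85 ≈ 67.5 mL/min
|40.5 − 67.5| = 27.0 mL/min

27 mL/min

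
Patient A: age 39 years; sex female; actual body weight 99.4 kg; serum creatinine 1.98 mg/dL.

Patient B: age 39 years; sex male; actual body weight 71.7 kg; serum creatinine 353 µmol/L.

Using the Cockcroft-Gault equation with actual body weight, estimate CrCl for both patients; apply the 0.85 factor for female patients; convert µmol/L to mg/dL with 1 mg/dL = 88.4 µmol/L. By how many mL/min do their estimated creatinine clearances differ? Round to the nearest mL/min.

Patient A: CrCl = (140 − 39) × 99.4 / (72 × 1.98) × 0.85 = 10039.4 / 142.56 × 0.85 ≈ 59.9 mL/min
Patient B: SCr = 353 / 88.4 = 3.993 mg/dL
Patient B: CrCl = (140 − 39) × 71.7 / (72 × 3.993) = 7241.7 / 287.50 ≈ 25.2 mL/min
|59.9 − 25.2| = 34.7 mL/min

35 mL/min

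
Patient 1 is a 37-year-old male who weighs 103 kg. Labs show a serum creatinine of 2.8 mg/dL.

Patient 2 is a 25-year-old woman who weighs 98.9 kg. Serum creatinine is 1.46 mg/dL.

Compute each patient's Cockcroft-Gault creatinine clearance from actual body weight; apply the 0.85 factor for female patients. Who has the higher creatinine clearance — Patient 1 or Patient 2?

Patient 2

Patient 1: CrCl = (140 − 37) × 103 / (72 × 2.8) = 10609.0 / 201.60 ≈ 52.6 mL/min
Patient 2: CrCl = (140 − 25) × 98.9 / (72 × 1.46) × 0.85 = 11373.5 / 105.12 × 0.85 ≈ 92.0 mL/min
52.6 vs 92.0 mL/min → Patient 2 is higher.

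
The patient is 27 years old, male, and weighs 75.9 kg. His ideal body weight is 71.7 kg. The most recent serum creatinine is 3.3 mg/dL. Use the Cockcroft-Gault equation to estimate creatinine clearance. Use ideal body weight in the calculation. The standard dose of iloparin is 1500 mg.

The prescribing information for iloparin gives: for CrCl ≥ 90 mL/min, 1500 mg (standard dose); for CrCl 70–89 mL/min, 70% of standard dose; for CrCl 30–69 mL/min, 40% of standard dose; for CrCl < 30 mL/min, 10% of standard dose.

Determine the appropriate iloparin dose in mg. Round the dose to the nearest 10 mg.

600 mg

CrCl = (140 − 27) × 71.7 / (72 × 3.3) = 8102.1 / 237.60 ≈ 34.1 mL/min
CrCl ≈ 34 mL/min → bracket 30–69 mL/min.
40% of 1500 mg = 600 mg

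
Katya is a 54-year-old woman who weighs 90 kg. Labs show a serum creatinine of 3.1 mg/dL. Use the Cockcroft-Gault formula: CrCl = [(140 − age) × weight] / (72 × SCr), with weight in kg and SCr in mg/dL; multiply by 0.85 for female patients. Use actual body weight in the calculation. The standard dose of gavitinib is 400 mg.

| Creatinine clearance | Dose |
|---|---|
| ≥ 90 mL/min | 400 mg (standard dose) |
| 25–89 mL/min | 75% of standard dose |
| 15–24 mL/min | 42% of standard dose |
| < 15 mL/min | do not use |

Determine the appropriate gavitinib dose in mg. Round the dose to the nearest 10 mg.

300 mg

CrCl = (140 − 54) × 90 / (72 × 3.1) × 0.85 = 7740.0 / 223.20 × 0.85 ≈ 29.5 mL/min
CrCl ≈ 29 mL/min → bracket 25–89 mL/min.
75% of 400 mg = 300 mg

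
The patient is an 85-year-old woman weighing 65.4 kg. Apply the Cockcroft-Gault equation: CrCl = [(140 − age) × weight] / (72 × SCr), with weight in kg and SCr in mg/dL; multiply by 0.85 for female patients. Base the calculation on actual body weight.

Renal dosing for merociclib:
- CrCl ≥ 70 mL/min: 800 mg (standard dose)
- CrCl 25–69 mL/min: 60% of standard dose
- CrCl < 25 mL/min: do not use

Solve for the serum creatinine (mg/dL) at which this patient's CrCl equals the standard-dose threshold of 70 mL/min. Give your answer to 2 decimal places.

Standard dose requires CrCl ≥ 70 mL/min.
Set (140 − 85) × 65.4 × 0.85 / (72 × SCr) = 70
SCr = (140 − 85) × 65.4 × 0.85 / (72 × 70) = 0.607 mg/dL

0.61 mg/dL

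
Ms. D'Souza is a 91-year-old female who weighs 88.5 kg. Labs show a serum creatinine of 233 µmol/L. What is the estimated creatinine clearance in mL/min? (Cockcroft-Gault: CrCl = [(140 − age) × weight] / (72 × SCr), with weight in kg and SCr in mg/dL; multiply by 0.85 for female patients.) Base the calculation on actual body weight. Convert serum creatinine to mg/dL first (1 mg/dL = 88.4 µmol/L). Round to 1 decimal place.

19.4 mL/min

SCr = 233 / 88.4 = 2.636 mg/dL
CrCl = (140 − 91) × 88.5 / (72 × 2.636) × 0.85 = 4336.5 / 189.79 × 0.85 ≈ 19.4 mL/min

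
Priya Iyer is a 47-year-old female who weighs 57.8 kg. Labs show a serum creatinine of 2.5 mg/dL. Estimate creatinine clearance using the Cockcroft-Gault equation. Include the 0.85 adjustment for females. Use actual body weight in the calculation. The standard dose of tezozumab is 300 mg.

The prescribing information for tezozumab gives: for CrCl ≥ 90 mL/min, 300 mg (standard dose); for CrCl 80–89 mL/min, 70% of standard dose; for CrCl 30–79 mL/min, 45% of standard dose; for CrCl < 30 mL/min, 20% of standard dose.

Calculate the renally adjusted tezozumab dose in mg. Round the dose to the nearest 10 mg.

60 mg

CrCl = (140 − 47) × 57.8 / (72 × 2.5) × 0.85 = 5375.4 / 180.00 × 0.85 ≈ 25.4 mL/min
CrCl ≈ 25 mL/min → bracket < 30 mL/min.
20% of 300 mg = 60 mg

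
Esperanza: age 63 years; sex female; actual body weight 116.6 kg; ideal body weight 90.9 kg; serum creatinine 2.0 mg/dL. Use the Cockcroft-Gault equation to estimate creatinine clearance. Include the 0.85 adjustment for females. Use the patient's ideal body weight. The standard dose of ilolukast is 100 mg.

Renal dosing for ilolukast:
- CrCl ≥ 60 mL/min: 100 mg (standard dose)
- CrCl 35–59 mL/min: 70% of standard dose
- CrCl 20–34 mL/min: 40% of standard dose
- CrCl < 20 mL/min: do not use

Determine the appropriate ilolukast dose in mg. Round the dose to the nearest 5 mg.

CrCl = (140 − 63) × 90.9 / (72 × 2) × 0.85 = 6999.3 / 144.00 × 0.85 ≈ 41.3 mL/min
CrCl ≈ 41 mL/min → bracket 35–59 mL/min.
70% of 100 mg = 70 mg

70 mg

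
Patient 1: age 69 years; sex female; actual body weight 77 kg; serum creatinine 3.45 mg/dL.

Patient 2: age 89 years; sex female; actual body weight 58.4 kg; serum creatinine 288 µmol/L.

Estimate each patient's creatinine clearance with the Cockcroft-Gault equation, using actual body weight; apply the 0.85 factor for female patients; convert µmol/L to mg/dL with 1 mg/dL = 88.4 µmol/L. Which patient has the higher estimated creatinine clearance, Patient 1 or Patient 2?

Patient 1

Patient 1: CrCl = (140 − 69) × 77 / (72 × 3.45) × 0.85 = 5467.0 / 248.40 × 0.85 ≈ 18.7 mL/min
Patient 2: SCr = 288 / 88.4 = 3.258 mg/dL
Patient 2: CrCl = (140 − 89) × 58.4 / (72 × 3.258) × 0.85 = 2978.4 / 234.58 × 0.85 ≈ 10.8 mL/min
18.7 vs 10.8 mL/min → Patient 1 is higher.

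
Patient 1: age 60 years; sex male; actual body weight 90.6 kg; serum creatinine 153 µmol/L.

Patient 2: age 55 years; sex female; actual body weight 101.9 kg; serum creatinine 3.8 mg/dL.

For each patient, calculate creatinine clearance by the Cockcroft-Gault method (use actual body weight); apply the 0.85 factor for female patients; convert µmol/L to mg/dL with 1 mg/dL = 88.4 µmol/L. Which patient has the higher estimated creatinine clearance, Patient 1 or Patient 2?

Patient 1

Patient 1: SCr = 153 / 88.4 = 1.731 mg/dL
Patient 1: CrCl = (140 − 60) × 90.6 / (72 × 1.731) = 7248.0 / 124.63 ≈ 58.2 mL/min
Patient 2: CrCl = (140 − 55) × 101.9 / (72 × 3.8) × 0.85 = 8661.5 / 273.60 × 0.85 ≈ 26.9 mL/min
58.2 vs 26.9 mL/min → Patient 1 is higher.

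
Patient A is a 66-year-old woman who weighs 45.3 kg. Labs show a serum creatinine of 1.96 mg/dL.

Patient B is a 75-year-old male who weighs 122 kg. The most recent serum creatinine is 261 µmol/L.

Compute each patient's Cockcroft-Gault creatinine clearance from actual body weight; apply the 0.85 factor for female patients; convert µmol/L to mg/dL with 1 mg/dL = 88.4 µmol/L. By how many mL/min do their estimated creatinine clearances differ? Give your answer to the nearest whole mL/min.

Patient A: CrCl = (140 − 66) × 45.3 / (72 × 1.96) × 0.85 = 3352.2 / 141.12 × 0.85 ≈ 20.2 mL/min
Patient B: SCr = 261 / 88.4 = 2.952 mg/dL
Patient B: CrCl = (140 − 75) × 122 / (72 × 2.952) = 7930.0 / 212.54 ≈ 37.3 mL/min
|20.2 − 37.3| = 17.1 mL/min

17 mL/min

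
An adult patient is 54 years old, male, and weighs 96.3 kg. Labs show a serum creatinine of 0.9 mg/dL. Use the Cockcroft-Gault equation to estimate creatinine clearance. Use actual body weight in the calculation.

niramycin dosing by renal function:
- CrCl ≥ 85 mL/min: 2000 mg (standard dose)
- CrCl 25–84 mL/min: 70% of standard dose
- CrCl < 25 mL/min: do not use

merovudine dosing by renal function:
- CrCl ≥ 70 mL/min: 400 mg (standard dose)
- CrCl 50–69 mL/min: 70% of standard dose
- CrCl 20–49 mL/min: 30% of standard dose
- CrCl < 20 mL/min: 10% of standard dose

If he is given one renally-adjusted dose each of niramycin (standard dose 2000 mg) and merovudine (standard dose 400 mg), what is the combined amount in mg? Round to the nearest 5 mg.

2400 mg

CrCl = (140 − 54) × 96.3 / (72 × 0.9) = 8281.8 / 64.80 ≈ 127.8 mL/min
CrCl ≈ 128 mL/min.
niramycin: ≥ 85 mL/min → 100% of 2000 mg = 2000 mg.
merovudine: ≥ 70 mL/min → 100% of 400 mg = 400 mg.
Total = 2000 + 400 = 2400 mg.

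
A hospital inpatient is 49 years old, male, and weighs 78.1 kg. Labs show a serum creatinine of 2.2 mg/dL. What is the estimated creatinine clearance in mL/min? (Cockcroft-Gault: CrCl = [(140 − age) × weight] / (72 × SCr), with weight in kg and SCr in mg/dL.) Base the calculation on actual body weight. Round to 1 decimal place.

44.9 mL/min

CrCl = (140 − 49) × 78.1 / (72 × 2.2) = 7107.1 / 158.40 ≈ 44.9 mL/min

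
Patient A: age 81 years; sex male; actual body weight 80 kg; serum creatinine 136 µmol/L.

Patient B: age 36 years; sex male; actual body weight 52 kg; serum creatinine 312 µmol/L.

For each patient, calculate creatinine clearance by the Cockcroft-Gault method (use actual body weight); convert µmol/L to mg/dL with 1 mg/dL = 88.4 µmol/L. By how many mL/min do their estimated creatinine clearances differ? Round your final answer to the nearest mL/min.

21 mL/min

Patient A: SCr = 136 / 88.4 = 1.538 mg/dL
Patient A: CrCl = (140 − 81) × 80 / (72 × 1.538) = 4720.0 / 110.74 ≈ 42.6 mL/min
Patient B: SCr = 312 / 88.4 = 3.529 mg/dL
Patient B: CrCl = (140 − 36) × 52 / (72 × 3.529) = 5408.0 / 254.09 ≈ 21.3 mL/min
|42.6 − 21.3| = 21.3 mL/min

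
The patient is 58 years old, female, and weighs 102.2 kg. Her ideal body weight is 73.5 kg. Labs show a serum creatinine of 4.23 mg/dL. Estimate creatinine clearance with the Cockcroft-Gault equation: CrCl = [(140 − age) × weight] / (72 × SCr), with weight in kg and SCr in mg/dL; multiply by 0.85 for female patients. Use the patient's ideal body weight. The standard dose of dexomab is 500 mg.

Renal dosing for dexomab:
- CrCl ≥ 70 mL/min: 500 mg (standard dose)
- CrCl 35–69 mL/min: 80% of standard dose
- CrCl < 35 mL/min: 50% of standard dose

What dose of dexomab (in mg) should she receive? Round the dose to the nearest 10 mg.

250 mg

CrCl = (140 − 58) × 73.5 / (72 × 4.23) × 0.85 = 6027.0 / 304.56 × 0.85 ≈ 16.8 mL/min
CrCl ≈ 17 mL/min → bracket < 35 mL/min.
50% of 500 mg = 250 mg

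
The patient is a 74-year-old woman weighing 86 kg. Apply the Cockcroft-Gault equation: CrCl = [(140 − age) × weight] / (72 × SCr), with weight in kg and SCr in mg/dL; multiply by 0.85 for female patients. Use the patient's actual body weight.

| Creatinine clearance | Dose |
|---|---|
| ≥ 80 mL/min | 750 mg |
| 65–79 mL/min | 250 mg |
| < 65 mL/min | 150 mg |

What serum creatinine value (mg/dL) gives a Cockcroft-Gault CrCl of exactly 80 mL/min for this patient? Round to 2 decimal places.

0.84 mg/dL

Standard dose requires CrCl ≥ 80 mL/min.
Set (140 − 74) × 86 × 0.85 / (72 × SCr) = 80
SCr = (140 − 74) × 86 × 0.85 / (72 × 80) = 0.838 mg/dL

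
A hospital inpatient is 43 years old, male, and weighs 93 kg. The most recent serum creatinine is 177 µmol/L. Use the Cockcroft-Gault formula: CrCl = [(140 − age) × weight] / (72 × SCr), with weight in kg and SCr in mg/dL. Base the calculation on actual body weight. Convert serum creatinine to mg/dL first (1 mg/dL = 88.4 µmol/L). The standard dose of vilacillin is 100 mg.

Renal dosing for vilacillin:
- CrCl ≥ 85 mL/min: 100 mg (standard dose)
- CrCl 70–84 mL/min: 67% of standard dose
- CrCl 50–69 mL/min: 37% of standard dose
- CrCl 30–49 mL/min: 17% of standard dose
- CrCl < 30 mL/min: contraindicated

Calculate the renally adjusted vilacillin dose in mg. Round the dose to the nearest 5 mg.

SCr = 177 / 88.4 = 2.002 mg/dL
CrCl = (140 − 43) × 93 / (72 × 2.002) = 9021.0 / 144.14 ≈ 62.6 mL/min
CrCl ≈ 63 mL/min → bracket 50–69 mL/min.
37% of 100 mg = 37 mg → 35 mg

35 mg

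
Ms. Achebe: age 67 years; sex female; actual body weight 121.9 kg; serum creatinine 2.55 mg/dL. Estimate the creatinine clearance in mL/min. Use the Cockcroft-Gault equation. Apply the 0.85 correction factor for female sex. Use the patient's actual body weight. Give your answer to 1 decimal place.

CrCl = (140 − 67) × 121.9 / (72 × 2.55) × 0.85 = 8898.7 / 183.60 × 0.85 ≈ 41.2 mL/min

41.2 mL/min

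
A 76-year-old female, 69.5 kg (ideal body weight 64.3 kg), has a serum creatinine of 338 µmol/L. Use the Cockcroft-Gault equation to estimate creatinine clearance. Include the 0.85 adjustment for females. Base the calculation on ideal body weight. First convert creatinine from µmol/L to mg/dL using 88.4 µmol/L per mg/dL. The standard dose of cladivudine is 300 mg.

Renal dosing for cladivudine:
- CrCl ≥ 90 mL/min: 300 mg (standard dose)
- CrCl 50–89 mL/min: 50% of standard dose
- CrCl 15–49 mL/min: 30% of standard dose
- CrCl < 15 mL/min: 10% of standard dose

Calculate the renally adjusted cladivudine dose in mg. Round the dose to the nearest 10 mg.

30 mg

SCr = 338 / 88.4 = 3.824 mg/dL
CrCl = (140 − 76) × 64.3 / (72 × 3.824) × 0.85 = 4115.2 / 275.33 × 0.85 ≈ 12.7 mL/min
CrCl ≈ 13 mL/min → bracket < 15 mL/min.
10% of 300 mg = 30 mg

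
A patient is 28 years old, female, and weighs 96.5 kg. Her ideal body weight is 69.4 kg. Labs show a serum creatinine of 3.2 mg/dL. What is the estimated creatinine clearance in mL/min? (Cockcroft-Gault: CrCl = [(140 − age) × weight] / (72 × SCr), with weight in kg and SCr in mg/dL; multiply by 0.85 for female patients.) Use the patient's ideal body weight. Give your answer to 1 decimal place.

28.7 mL/min

CrCl = (140 − 28) × 69.4 / (72 × 3.2) × 0.85 = 7772.8 / 230.40 × 0.85 ≈ 28.7 mL/min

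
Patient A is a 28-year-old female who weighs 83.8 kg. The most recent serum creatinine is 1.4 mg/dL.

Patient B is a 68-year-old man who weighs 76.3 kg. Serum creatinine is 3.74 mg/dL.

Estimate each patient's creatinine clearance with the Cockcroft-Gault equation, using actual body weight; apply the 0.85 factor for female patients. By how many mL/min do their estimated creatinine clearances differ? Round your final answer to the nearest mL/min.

59 mL/min

Patient A: CrCl = (140 − 28) × 83.8 / (72 × 1.4) × 0.85 = 9385.6 / 100.80 × 0.85 ≈ 79.1 mL/min
Patient B: CrCl = (140 − 68) × 76.3 / (72 × 3.74) = 5493.6 / 269.28 ≈ 20.4 mL/min
|79.1 − 20.4| = 58.7 mL/min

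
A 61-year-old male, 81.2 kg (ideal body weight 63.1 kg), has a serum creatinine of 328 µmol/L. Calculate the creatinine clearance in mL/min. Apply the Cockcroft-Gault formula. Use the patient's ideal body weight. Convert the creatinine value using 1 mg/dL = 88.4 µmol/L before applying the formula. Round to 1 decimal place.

18.7 mL/min

SCr = 328 / 88.4 = 3.71 mg/dL
CrCl = (140 − 61) × 63.1 / (72 × 3.71) = 4984.9 / 267.12 ≈ 18.7 mL/min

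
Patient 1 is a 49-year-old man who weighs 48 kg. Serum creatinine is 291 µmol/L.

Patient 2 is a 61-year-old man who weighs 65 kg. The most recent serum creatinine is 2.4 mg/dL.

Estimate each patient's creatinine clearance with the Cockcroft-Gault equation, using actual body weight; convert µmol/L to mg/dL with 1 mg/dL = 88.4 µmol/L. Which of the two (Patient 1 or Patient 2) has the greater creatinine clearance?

Patient 2

Patient 1: SCr = 291 / 88.4 = 3.292 mg/dL
Patient 1: CrCl = (140 − 49) × 48 / (72 × 3.292) = 4368.0 / 237.02 ≈ 18.4 mL/min
Patient 2: CrCl = (140 − 61) × 65 / (72 × 2.4) = 5135.0 / 172.80 ≈ 29.7 mL/min
18.4 vs 29.7 mL/min → Patient 2 is higher.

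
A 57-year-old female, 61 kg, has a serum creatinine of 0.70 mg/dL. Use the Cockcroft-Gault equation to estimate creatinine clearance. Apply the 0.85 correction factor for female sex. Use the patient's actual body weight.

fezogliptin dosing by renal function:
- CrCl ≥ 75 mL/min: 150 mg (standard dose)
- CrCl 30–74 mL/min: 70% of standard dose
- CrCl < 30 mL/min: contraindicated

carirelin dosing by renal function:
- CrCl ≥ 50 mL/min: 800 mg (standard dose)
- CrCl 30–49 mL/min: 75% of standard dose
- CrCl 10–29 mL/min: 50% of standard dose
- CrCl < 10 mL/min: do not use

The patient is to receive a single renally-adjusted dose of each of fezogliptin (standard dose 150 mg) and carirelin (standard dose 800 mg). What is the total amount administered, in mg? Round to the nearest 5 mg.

CrCl = (140 − 57) × 61 / (72 × 0.7) × 0.85 = 5063.0 / 50.40 × 0.85 ≈ 85.4 mL/min
CrCl ≈ 85 mL/min.
fezogliptin: ≥ 75 mL/min → 100% of 150 mg = 150 mg.
carirelin: ≥ 50 mL/min → 100% of 800 mg = 800 mg.
Total = 150 + 800 = 950 mg.

950 mg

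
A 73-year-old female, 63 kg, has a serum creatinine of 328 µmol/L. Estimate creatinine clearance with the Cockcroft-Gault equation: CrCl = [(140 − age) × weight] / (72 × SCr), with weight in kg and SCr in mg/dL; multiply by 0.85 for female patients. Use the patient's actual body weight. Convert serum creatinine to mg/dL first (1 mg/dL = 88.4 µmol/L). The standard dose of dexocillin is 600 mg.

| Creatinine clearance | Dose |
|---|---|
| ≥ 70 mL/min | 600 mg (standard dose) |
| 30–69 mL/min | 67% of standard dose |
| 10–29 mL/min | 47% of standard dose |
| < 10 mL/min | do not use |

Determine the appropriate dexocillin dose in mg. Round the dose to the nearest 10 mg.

SCr = 328 / 88.4 = 3.71 mg/dL
CrCl = (140 − 73) × 63 / (72 × 3.71) × 0.85 = 4221.0 / 267.12 × 0.85 ≈ 13.4 mL/min
CrCl ≈ 13 mL/min → bracket 10–29 mL/min.
47% of 600 mg = 282 mg → 280 mg

280 mg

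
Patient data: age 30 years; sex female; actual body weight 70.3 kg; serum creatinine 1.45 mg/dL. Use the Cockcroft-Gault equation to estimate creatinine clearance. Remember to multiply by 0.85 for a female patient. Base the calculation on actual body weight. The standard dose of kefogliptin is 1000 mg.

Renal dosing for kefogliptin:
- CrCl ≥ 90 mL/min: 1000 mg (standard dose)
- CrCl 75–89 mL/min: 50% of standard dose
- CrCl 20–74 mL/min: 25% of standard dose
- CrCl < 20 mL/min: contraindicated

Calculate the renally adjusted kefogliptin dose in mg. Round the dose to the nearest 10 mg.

250 mg

CrCl = (140 − 30) × 70.3 / (72 × 1.45) × 0.85 = 7733.0 / 104.40 × 0.85 ≈ 63.0 mL/min
CrCl ≈ 63 mL/min → bracket 20–74 mL/min.
25% of 1000 mg = 250 mg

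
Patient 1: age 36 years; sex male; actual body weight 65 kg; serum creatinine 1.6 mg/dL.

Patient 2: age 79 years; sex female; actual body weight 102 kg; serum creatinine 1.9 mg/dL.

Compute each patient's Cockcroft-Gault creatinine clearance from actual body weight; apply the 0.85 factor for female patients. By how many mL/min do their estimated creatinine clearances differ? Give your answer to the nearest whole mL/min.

20 mL/min

Patient 1: CrCl = (140 − 36) × 65 / (72 × 1.6) = 6760.0 / 115.20 ≈ 58.7 mL/min
Patient 2: CrCl = (140 − 79) × 102 / (72 × 1.9) × 0.85 = 6222.0 / 136.80 × 0.85 ≈ 38.7 mL/min
|58.7 − 38.7| = 20.0 mL/min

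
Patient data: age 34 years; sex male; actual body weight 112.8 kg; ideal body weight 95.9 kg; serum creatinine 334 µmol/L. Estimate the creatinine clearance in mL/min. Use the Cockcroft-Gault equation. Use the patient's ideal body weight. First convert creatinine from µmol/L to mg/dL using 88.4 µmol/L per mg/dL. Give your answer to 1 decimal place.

37.4 mL/min

SCr = 334 / 88.4 = 3.778 mg/dL
CrCl = (140 − 34) × 95.9 / (72 × 3.778) = 10165.4 / 272.02 ≈ 37.4 mL/min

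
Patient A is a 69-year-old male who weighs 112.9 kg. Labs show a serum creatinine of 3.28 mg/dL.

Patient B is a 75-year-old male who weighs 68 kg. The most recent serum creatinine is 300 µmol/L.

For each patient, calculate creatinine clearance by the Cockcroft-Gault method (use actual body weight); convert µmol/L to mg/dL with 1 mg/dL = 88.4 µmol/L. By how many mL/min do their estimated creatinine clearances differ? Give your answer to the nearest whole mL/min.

Patient A: CrCl = (140 − 69) × 112.9 / (72 × 3.28) = 8015.9 / 236.16 ≈ 33.9 mL/min
Patient B: SCr = 300 / 88.4 = 3.394 mg/dL
Patient B: CrCl = (140 − 75) × 68 / (72 × 3.394) = 4420.0 / 244.37 ≈ 18.1 mL/min
|33.9 − 18.1| = 15.8 mL/min

16 mL/min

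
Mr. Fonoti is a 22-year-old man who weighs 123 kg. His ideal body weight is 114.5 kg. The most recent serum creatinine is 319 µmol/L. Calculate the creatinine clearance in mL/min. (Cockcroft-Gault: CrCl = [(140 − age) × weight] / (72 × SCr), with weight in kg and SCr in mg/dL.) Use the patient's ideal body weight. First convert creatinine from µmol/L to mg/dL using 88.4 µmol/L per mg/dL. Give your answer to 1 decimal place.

52.0 mL/min

SCr = 319 / 88.4 = 3.609 mg/dL
CrCl = (140 − 22) × 114.5 / (72 × 3.609) = 13511.0 / 259.85 ≈ 52.0 mL/min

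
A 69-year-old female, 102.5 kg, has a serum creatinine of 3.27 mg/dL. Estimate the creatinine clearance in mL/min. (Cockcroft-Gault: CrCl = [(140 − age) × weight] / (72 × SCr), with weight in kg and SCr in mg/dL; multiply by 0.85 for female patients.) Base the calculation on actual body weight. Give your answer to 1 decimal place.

CrCl = (140 − 69) × 102.5 / (72 × 3.27) × 0.85 = 7277.5 / 235.44 × 0.85 ≈ 26.3 mL/min

26.3 mL/min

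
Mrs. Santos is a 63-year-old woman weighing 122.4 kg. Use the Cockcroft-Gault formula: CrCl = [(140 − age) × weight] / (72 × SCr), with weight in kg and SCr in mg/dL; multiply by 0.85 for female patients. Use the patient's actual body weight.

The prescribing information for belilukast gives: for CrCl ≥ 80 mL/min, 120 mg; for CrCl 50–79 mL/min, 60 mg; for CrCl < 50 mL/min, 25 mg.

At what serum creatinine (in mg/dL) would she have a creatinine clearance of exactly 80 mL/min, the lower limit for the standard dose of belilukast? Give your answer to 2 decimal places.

Standard dose requires CrCl ≥ 80 mL/min.
Set (140 − 63) × 122.4 × 0.85 / (72 × SCr) = 80
SCr = (140 − 63) × 122.4 × 0.85 / (72 × 80) = 1.391 mg/dL

1.39 mg/dL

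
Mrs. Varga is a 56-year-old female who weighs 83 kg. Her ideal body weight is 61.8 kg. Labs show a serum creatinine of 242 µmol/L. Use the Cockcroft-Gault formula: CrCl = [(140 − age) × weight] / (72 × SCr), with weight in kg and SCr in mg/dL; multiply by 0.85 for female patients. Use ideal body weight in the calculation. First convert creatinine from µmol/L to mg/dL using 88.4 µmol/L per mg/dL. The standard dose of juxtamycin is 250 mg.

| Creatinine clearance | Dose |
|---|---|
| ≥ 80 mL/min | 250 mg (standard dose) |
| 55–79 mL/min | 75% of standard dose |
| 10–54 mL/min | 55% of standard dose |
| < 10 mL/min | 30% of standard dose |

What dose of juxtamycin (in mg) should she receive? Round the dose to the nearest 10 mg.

SCr = 242 / 88.4 = 2.738 mg/dL
CrCl = (140 − 56) × 61.8 / (72 × 2.738) × 0.85 = 5191.2 / 197.14 × 0.85 ≈ 22.4 mL/min
CrCl ≈ 22 mL/min → bracket 10–54 mL/min.
55% of 250 mg = 137.5 mg → 140 mg

140 mg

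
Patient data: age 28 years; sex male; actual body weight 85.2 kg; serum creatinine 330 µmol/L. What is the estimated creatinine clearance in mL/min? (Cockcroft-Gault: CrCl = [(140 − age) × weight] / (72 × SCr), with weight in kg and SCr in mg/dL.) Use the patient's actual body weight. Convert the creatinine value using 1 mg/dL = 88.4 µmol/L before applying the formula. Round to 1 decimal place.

35.5 mL/min

SCr = 330 / 88.4 = 3.733 mg/dL
CrCl = (140 − 28) × 85.2 / (72 × 3.733) = 9542.4 / 268.78 ≈ 35.5 mL/min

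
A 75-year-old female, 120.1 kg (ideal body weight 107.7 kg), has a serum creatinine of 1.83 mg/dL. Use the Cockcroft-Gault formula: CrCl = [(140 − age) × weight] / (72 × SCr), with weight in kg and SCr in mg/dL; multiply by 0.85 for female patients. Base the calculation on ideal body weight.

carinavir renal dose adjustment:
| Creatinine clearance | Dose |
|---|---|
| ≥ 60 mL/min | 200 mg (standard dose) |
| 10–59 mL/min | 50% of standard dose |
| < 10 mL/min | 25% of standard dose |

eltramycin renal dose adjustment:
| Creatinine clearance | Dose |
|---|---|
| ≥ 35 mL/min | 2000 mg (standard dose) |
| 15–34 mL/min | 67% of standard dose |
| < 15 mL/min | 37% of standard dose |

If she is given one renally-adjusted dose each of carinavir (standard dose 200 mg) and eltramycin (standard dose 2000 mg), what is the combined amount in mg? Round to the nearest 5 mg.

CrCl = (140 − 75) × 107.7 / (72 × 1.83) × 0.85 = 7000.5 / 131.76 × 0.85 ≈ 45.2 mL/min
CrCl ≈ 45 mL/min.
carinavir: 10–59 mL/min → 50% of 200 mg = 100 mg.
eltramycin: ≥ 35 mL/min → 100% of 2000 mg = 2000 mg.
Total = 100 + 2000 = 2100 mg.

2100 mg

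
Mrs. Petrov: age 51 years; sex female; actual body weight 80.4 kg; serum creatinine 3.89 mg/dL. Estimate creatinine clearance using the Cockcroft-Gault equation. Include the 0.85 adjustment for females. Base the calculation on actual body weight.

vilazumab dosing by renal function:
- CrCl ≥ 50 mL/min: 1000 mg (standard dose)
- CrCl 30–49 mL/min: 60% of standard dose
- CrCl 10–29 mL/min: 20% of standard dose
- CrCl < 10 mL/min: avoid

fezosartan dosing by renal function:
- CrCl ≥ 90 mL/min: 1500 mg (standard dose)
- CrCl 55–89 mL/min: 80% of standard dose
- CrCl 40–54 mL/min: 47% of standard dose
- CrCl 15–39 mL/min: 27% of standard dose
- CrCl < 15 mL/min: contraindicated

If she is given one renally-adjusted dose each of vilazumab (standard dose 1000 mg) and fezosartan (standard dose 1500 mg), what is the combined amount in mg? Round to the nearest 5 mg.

CrCl = (140 − 51) × 80.4 / (72 × 3.89) × 0.85 = 7155.6 / 280.08 × 0.85 ≈ 21.7 mL/min
CrCl ≈ 22 mL/min.
vilazumab: 10–29 mL/min → 20% of 1000 mg = 200 mg.
fezosartan: 15–39 mL/min → 27% of 1500 mg = 405 mg.
Total = 200 + 405 = 605 mg.

605 mg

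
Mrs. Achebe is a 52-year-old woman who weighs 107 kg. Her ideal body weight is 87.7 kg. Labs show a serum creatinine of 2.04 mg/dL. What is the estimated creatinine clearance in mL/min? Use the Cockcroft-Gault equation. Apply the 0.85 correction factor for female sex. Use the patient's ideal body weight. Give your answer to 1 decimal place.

44.7 mL/min

CrCl = (140 − 52) × 87.7 / (72 × 2.04) × 0.85 = 7717.6 / 146.88 × 0.85 ≈ 44.7 mL/min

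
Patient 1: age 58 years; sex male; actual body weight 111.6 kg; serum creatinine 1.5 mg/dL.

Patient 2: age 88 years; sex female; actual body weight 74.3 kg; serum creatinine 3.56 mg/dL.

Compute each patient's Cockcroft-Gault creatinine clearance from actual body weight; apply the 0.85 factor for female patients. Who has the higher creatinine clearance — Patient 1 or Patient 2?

Patient 1

Patient 1: CrCl = (140 − 58) × 111.6 / (72 × 1.5) = 9151.2 / 108.00 ≈ 84.7 mL/min
Patient 2: CrCl = (140 − 88) × 74.3 / (72 × 3.56) × 0.85 = 3863.6 / 256.32 × 0.85 ≈ 12.8 mL/min
84.7 vs 12.8 mL/min → Patient 1 is higher.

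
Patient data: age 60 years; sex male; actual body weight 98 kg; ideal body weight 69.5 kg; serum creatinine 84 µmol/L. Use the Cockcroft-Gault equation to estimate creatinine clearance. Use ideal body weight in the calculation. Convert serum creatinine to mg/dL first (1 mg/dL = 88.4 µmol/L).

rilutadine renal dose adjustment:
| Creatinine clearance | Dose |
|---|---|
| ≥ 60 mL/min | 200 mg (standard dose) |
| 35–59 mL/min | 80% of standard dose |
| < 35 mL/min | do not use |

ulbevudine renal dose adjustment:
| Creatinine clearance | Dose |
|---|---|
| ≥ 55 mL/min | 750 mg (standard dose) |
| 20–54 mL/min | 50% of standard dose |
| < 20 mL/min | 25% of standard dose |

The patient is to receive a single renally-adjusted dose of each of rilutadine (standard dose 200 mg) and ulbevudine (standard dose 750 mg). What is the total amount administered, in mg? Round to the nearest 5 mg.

SCr = 84 / 88.4 = 0.95 mg/dL
CrCl = (140 − 60) × 69.5 / (72 × 0.95) = 5560.0 / 68.40 ≈ 81.3 mL/min
CrCl ≈ 81 mL/min.
rilutadine: ≥ 60 mL/min → 100% of 200 mg = 200 mg.
ulbevudine: ≥ 55 mL/min → 100% of 750 mg = 750 mg.
Total = 200 + 750 = 950 mg.

950 mg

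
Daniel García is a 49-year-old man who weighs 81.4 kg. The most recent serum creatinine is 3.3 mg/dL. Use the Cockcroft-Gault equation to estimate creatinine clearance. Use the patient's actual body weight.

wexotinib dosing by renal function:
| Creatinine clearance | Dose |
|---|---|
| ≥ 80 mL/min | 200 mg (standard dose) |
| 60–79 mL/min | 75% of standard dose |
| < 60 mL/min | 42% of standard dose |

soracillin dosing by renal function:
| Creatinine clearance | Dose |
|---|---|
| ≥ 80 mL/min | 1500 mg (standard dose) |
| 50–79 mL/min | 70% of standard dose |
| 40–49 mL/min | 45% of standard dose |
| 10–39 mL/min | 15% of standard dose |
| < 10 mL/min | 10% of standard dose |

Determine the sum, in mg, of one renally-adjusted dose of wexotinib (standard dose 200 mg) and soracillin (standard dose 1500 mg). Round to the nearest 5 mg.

310 mg

CrCl = (140 − 49) × 81.4 / (72 × 3.3) = 7407.4 / 237.60 ≈ 31.2 mL/min
CrCl ≈ 31 mL/min.
wexotinib: < 60 mL/min → 42% of 200 mg = 84 mg.
soracillin: 10–39 mL/min → 15% of 1500 mg = 225 mg.
Total = 84 + 225 = 309 mg.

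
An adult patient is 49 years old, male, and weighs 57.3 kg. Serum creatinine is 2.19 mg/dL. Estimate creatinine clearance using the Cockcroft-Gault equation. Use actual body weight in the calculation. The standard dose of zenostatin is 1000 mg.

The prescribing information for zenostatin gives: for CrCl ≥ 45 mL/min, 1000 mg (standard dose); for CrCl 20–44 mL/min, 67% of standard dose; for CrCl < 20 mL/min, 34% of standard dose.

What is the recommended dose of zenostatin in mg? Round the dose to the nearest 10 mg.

670 mg

CrCl = (140 − 49) × 57.3 / (72 × 2.19) = 5214.3 / 157.68 ≈ 33.1 mL/min
CrCl ≈ 33 mL/min → bracket 20–44 mL/min.
67% of 1000 mg = 670 mg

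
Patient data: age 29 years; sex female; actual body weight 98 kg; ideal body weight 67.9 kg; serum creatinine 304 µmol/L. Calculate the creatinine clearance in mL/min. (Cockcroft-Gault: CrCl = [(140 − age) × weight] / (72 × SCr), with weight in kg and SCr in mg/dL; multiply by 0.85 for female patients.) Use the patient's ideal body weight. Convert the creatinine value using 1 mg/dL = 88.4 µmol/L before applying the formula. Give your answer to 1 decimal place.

SCr = 304 / 88.4 = 3.439 mg/dL
CrCl = (140 − 29) × 67.9 / (72 × 3.439) × 0.85 = 7536.9 / 247.61 × 0.85 ≈ 25.9 mL/min

25.9 mL/min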